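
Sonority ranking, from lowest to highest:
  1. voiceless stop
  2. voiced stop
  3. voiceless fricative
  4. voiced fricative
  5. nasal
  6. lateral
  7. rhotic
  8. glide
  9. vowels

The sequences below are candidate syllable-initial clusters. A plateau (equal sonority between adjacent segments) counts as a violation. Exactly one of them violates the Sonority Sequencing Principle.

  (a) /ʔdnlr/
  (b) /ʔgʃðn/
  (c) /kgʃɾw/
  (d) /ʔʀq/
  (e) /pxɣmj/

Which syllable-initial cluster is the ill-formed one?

d

(a) /ʔdnlr/: profile 1-2-5-6-7 — obeys.
(b) /ʔgʃðn/: profile 1-2-3-4-5 — obeys.
(c) /kgʃɾw/: profile 1-2-3-7-8 — obeys.
(d) /ʔʀq/: profile 1-7-1 — violates.
(e) /pxɣmj/: profile 1-3-4-5-8 — obeys.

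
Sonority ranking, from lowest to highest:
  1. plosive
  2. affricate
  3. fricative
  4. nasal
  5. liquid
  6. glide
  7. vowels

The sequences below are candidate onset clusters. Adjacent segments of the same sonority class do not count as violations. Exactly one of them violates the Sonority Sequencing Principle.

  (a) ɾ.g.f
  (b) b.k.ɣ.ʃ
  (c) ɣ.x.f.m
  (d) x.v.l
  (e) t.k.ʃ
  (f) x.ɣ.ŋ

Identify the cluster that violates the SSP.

(a) 5-1-3 → violates
(b) 1-1-3-3 → obeys
(c) 3-3-3-4 → obeys
(d) 3-3-5 → obeys
(e) 1-1-3 → obeys
(f) 3-3-4 → obeys

a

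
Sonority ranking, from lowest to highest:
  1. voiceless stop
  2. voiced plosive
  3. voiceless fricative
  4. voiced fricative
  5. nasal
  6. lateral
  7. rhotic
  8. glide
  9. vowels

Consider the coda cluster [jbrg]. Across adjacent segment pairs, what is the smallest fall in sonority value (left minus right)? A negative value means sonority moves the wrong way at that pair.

/j/: glide = 8.
/b/: voiced plosive = 2.
/r/: rhotic = 7.
/g/: voiced plosive = 2.
/j/→/b/: change +6.
/b/→/r/: change -5.
/r/→/g/: change +5.
Minimum = -5.

-5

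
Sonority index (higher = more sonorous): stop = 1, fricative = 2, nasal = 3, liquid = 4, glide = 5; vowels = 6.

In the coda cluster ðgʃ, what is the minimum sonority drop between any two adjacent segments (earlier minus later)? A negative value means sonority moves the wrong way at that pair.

/ð/ — fricative, sonority 2.
/g/ — stop, sonority 1.
/ʃ/ — fricative, sonority 2.
/ð/→/g/: change +1.
/g/→/ʃ/: change -1.
Minimum = -1.

-1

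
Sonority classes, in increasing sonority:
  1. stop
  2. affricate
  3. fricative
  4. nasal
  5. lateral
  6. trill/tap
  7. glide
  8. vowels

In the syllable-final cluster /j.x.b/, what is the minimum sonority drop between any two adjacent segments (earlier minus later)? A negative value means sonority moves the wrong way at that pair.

2

/j/: glide = 7.
/x/: fricative = 3.
/b/: stop = 1.
/j/→/x/: change +4.
/x/→/b/: change +2.
Minimum = 2.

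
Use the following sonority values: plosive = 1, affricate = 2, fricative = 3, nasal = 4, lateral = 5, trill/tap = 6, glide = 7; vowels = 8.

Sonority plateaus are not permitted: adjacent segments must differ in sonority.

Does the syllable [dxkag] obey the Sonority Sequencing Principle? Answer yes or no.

no

Onset: /d/ is a plosive (sonority 1), /x/ is a fricative (sonority 3), /k/ is a plosive (sonority 1); then the nucleus /a/ (sonority 8).
Onset profile 1-3-1-8 — does not strictly rise throughout.
Coda: /g/ is a plosive (sonority 1).
Coda profile 8-1 — falls from the nucleus.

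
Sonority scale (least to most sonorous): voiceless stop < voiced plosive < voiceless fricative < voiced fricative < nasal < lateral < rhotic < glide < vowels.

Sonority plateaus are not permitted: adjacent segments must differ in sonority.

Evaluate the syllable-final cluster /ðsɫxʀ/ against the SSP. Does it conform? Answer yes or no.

/ð/ — voiced fricative, sonority 4.
/s/ — voiceless fricative, sonority 3.
/ɫ/ — lateral, sonority 6.
/x/ — voiceless fricative, sonority 3.
/ʀ/ — rhotic, sonority 7.
The profile is 4-3-6-3-7. Between /s/ (3) and /ɫ/ (6) sonority does not fall, so the cluster violates the SSP.

no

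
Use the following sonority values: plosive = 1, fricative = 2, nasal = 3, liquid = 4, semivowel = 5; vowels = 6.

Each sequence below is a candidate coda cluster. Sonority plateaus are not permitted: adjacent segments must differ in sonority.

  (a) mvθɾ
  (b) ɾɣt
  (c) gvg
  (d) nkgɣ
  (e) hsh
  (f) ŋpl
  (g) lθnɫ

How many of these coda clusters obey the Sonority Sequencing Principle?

1

(a) sonority 3-2-2-4: ill-formed.
(b) sonority 4-2-1: well-formed.
(c) sonority 1-2-1: ill-formed.
(d) sonority 3-1-1-2: ill-formed.
(e) sonority 2-2-2: ill-formed.
(f) sonority 3-1-4: ill-formed.
(g) sonority 4-2-3-4: ill-formed.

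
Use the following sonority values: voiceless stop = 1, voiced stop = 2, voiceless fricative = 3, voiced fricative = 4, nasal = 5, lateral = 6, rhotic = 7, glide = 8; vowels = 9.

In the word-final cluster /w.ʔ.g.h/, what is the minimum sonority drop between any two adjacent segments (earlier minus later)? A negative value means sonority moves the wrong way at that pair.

/w/ is a glide (sonority 8).
/ʔ/ is a voiceless stop (sonority 1).
/g/ is a voiced stop (sonority 2).
/h/ is a voiceless fricative (sonority 3).
/w/→/ʔ/: change +7.
/ʔ/→/g/: change -1.
/g/→/h/: change -1.
Minimum = -1.

-1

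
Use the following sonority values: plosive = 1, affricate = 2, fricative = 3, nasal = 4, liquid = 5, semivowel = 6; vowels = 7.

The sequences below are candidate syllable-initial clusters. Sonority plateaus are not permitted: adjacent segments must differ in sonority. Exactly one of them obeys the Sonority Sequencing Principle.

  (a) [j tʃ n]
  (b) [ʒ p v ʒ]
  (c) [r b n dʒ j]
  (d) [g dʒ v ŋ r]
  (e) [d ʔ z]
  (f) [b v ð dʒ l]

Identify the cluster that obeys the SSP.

d

(a) [j tʃ n]: profile 6-2-4 — violates.
(b) [ʒ p v ʒ]: profile 3-1-3-3 — violates.
(c) [r b n dʒ j]: profile 5-1-4-2-6 — violates.
(d) [g dʒ v ŋ r]: profile 1-2-3-4-5 — obeys.
(e) [d ʔ z]: profile 1-1-3 — violates.
(f) [b v ð dʒ l]: profile 1-3-3-2-5 — violates.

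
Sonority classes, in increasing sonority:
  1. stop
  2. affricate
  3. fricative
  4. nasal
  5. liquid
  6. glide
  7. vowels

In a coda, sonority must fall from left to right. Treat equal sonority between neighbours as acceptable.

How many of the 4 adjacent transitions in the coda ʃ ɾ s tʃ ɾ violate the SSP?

/ʃ/ — fricative, sonority 3.
/ɾ/ — liquid, sonority 5.
/s/ — fricative, sonority 3.
/tʃ/ — affricate, sonority 2.
/ɾ/ — liquid, sonority 5.
/ʃ/→/ɾ/: 3→5 (does not fall) — violation.
/ɾ/→/s/: 5→3 (falls) — ok.
/s/→/tʃ/: 3→2 (falls) — ok.
/tʃ/→/ɾ/: 2→5 (does not fall) — violation.

2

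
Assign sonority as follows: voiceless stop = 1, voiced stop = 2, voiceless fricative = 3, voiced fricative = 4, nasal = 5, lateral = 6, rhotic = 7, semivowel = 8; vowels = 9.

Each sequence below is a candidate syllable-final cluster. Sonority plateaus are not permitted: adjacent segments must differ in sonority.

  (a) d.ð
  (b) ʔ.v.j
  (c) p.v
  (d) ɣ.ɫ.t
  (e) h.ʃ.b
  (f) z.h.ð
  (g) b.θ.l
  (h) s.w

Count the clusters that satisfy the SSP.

(a) sonority 2-4: ill-formed.
(b) sonority 1-4-8: ill-formed.
(c) sonority 1-4: ill-formed.
(d) sonority 4-6-1: ill-formed.
(e) sonority 3-3-2: ill-formed.
(f) sonority 4-3-4: ill-formed.
(g) sonority 2-3-6: ill-formed.
(h) sonority 3-8: ill-formed.

0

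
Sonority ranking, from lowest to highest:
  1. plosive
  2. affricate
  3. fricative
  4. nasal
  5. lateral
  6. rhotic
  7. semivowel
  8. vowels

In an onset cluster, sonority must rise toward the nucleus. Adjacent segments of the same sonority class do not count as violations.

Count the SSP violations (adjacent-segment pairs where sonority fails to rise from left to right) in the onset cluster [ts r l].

/ts/ is an affricate (sonority 2).
/r/ is a rhotic (sonority 6).
/l/ is a lateral (sonority 5).
/ts/→/r/: 2→6 (rises) — ok.
/r/→/l/: 6→5 (does not rise) — violation.

1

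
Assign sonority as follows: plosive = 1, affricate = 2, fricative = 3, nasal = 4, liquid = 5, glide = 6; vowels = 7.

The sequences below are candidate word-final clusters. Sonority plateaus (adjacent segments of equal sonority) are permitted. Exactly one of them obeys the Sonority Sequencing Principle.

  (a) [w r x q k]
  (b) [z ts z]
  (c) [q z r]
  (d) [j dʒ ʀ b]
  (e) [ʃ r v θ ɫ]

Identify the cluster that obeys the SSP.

a

(a) [w r x q k]: profile 6-5-3-1-1 — obeys.
(b) [z ts z]: profile 3-2-3 — violates.
(c) [q z r]: profile 1-3-5 — violates.
(d) [j dʒ ʀ b]: profile 6-2-5-1 — violates.
(e) [ʃ r v θ ɫ]: profile 3-5-3-3-5 — violates.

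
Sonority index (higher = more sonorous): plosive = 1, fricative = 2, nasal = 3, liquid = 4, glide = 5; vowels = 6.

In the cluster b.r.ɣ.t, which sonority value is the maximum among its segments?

/b/ is a plosive (sonority 1).
/r/ is a liquid (sonority 4).
/ɣ/ is a fricative (sonority 2).
/t/ is a plosive (sonority 1).
The maximum is 4.

4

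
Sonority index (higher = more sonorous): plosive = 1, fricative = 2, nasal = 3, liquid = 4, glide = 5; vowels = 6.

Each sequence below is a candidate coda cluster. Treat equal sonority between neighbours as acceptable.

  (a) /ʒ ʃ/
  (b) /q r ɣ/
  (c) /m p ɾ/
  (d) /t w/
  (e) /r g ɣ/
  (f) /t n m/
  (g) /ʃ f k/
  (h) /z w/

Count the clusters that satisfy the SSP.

2

(a) /ʒ ʃ/: profile 2-2 — obeys.
(b) /q r ɣ/: profile 1-4-2 — violates.
(c) /m p ɾ/: profile 3-1-4 — violates.
(d) /t w/: profile 1-5 — violates.
(e) /r g ɣ/: profile 4-1-2 — violates.
(f) /t n m/: profile 1-3-3 — violates.
(g) /ʃ f k/: profile 2-2-1 — obeys.
(h) /z w/: profile 2-5 — violates.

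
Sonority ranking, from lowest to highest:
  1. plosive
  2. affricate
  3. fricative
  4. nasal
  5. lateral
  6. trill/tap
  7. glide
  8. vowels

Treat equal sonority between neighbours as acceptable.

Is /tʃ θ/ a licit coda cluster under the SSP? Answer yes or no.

no

/tʃ/ is an affricate (sonority 2).
/θ/ is a fricative (sonority 3).
The profile is 2-3. Between /tʃ/ (2) and /θ/ (3) sonority does not fall, so the cluster violates the SSP.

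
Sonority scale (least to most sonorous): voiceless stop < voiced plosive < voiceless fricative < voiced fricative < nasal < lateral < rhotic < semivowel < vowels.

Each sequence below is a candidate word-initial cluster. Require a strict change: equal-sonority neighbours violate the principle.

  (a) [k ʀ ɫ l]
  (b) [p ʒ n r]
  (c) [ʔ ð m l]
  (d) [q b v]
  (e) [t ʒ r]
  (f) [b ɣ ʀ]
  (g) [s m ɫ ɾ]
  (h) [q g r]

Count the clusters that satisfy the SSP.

(a) 1-7-6-6 → violates
(b) 1-4-5-7 → obeys
(c) 1-4-5-6 → obeys
(d) 1-2-4 → obeys
(e) 1-4-7 → obeys
(f) 2-4-7 → obeys
(g) 3-5-6-7 → obeys
(h) 1-2-7 → obeys

7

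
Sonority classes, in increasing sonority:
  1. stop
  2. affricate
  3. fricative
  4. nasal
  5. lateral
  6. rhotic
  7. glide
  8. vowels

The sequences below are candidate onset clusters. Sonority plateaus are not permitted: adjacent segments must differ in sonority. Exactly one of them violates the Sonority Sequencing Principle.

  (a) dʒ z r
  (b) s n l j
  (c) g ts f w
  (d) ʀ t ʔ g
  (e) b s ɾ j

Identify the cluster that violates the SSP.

(a) 2-3-6 → obeys
(b) 3-4-5-7 → obeys
(c) 1-2-3-7 → obeys
(d) 6-1-1-1 → violates
(e) 1-3-6-7 → obeys

d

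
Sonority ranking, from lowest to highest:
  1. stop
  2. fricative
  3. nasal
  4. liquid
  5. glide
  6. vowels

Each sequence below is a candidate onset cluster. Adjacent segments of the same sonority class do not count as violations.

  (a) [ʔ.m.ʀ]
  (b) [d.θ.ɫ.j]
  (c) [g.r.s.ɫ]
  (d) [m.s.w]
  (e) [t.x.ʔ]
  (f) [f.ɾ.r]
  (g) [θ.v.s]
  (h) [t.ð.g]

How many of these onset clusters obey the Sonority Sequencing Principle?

4

(a) [ʔ.m.ʀ]: profile 1-3-4 — obeys.
(b) [d.θ.ɫ.j]: profile 1-2-4-5 — obeys.
(c) [g.r.s.ɫ]: profile 1-4-2-4 — violates.
(d) [m.s.w]: profile 3-2-5 — violates.
(e) [t.x.ʔ]: profile 1-2-1 — violates.
(f) [f.ɾ.r]: profile 2-4-4 — obeys.
(g) [θ.v.s]: profile 2-2-2 — obeys.
(h) [t.ð.g]: profile 1-2-1 — violates.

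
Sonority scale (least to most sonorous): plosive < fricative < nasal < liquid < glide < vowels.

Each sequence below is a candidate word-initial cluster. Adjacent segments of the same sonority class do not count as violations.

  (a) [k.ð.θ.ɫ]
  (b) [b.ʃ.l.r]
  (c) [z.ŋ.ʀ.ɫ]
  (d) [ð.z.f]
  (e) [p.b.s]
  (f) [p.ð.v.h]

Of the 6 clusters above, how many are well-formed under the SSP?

6

(a) [k.ð.θ.ɫ]: profile 1-2-2-4 — obeys.
(b) [b.ʃ.l.r]: profile 1-2-4-4 — obeys.
(c) [z.ŋ.ʀ.ɫ]: profile 2-3-4-4 — obeys.
(d) [ð.z.f]: profile 2-2-2 — obeys.
(e) [p.b.s]: profile 1-1-2 — obeys.
(f) [p.ð.v.h]: profile 1-2-2-2 — obeys.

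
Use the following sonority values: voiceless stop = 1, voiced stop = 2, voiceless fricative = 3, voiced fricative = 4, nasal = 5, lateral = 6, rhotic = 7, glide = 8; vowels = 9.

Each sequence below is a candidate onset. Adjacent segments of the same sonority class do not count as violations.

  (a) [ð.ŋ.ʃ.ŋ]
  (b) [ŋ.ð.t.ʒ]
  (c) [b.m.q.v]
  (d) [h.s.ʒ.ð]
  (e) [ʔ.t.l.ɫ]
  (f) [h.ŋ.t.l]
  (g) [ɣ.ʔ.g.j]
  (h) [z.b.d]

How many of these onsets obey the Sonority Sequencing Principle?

(a) sonority 4-5-3-5: ill-formed.
(b) sonority 5-4-1-4: ill-formed.
(c) sonority 2-5-1-4: ill-formed.
(d) sonority 3-3-4-4: well-formed.
(e) sonority 1-1-6-6: well-formed.
(f) sonority 3-5-1-6: ill-formed.
(g) sonority 4-1-2-8: ill-formed.
(h) sonority 4-2-2: ill-formed.

2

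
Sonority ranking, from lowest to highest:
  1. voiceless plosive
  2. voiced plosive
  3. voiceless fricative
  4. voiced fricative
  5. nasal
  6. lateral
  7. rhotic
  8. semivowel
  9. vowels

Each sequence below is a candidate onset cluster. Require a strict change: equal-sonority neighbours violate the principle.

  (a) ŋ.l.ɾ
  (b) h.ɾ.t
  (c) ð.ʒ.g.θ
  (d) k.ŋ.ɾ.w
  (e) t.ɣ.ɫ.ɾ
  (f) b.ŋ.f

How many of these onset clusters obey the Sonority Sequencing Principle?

(a) 5-6-7 → obeys
(b) 3-7-1 → violates
(c) 4-4-2-3 → violates
(d) 1-5-7-8 → obeys
(e) 1-4-6-7 → obeys
(f) 2-5-3 → violates

3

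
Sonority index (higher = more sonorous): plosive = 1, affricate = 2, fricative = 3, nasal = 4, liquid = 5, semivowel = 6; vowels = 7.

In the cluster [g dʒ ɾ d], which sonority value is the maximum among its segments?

5

/g/ — plosive, sonority 1.
/dʒ/ — affricate, sonority 2.
/ɾ/ — liquid, sonority 5.
/d/ — plosive, sonority 1.
The maximum is 5.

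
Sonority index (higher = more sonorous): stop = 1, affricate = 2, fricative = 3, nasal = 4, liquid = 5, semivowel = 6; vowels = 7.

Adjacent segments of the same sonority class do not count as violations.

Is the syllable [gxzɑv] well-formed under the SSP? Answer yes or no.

Onset: /g/ is a stop (sonority 1), /x/ is a fricative (sonority 3), /z/ is a fricative (sonority 3); then the nucleus /ɑ/ (sonority 7).
Onset profile 1-3-3-7 — rises to the nucleus.
Coda: /v/ is a fricative (sonority 3).
Coda profile 7-3 — falls from the nucleus.

yes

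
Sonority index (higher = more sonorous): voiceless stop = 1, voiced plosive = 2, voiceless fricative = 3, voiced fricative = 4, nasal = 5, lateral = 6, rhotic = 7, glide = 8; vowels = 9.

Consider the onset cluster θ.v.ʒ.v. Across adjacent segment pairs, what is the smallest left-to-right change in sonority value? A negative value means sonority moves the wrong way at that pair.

/θ/ — voiceless fricative, sonority 3.
/v/ — voiced fricative, sonority 4.
/ʒ/ — voiced fricative, sonority 4.
/v/ — voiced fricative, sonority 4.
/θ/→/v/: change +1.
/v/→/ʒ/: change +0.
/ʒ/→/v/: change +0.
Minimum = 0.

0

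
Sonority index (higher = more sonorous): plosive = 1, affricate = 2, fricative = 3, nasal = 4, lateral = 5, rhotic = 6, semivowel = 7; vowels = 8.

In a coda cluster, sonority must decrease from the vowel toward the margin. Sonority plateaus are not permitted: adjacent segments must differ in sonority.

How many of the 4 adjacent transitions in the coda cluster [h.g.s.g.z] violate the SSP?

2

/h/: fricative = 3.
/g/: plosive = 1.
/s/: fricative = 3.
/g/: plosive = 1.
/z/: fricative = 3.
/h/→/g/: 3→1 (falls) — ok.
/g/→/s/: 1→3 (does not fall) — violation.
/s/→/g/: 3→1 (falls) — ok.
/g/→/z/: 1→3 (does not fall) — violation.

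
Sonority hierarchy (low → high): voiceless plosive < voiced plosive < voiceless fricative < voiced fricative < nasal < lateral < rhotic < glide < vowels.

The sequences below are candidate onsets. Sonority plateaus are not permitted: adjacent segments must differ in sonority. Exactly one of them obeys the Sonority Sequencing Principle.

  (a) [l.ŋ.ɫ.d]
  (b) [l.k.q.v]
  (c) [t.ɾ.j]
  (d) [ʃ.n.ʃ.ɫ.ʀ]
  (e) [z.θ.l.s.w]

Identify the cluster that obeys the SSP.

(a) sonority 6-5-6-2: ill-formed.
(b) sonority 6-1-1-4: ill-formed.
(c) sonority 1-7-8: well-formed.
(d) sonority 3-5-3-6-7: ill-formed.
(e) sonority 4-3-6-3-8: ill-formed.

c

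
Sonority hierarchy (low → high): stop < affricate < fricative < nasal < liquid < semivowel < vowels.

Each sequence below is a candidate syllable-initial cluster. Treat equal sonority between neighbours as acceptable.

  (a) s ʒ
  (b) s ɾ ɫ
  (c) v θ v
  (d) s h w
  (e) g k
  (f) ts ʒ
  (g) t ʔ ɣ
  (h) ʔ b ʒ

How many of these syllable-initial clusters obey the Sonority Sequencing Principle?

(a) 3-3 → obeys
(b) 3-5-5 → obeys
(c) 3-3-3 → obeys
(d) 3-3-6 → obeys
(e) 1-1 → obeys
(f) 2-3 → obeys
(g) 1-1-3 → obeys
(h) 1-1-3 → obeys

8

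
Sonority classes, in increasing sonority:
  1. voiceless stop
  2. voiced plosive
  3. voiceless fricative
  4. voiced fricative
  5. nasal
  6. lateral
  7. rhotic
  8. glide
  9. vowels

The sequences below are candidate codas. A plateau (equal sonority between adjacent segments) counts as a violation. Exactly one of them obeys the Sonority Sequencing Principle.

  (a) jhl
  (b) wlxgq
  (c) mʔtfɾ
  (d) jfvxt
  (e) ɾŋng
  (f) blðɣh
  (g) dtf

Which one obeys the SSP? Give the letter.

b

(a) 8-3-6 → violates
(b) 8-6-3-2-1 → obeys
(c) 5-1-1-3-7 → violates
(d) 8-3-4-3-1 → violates
(e) 7-5-5-2 → violates
(f) 2-6-4-4-3 → violates
(g) 2-1-3 → violates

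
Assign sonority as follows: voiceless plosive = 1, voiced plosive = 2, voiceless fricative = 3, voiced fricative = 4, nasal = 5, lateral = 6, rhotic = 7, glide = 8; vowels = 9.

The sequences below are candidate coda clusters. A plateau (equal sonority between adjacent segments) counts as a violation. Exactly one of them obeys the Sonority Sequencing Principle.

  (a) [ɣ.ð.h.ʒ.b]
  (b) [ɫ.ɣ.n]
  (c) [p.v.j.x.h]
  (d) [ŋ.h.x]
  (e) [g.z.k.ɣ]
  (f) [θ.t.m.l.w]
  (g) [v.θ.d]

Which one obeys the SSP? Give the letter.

g

(a) sonority 4-4-3-4-2: ill-formed.
(b) sonority 6-4-5: ill-formed.
(c) sonority 1-4-8-3-3: ill-formed.
(d) sonority 5-3-3: ill-formed.
(e) sonority 2-4-1-4: ill-formed.
(f) sonority 3-1-5-6-8: ill-formed.
(g) sonority 4-3-2: well-formed.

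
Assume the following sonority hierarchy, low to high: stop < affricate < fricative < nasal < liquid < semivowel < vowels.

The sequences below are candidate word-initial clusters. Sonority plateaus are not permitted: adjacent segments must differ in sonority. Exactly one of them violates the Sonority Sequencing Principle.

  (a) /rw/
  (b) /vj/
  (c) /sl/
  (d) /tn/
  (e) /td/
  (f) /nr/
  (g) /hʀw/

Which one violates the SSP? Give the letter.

(a) sonority 5-6: well-formed.
(b) sonority 3-6: well-formed.
(c) sonority 3-5: well-formed.
(d) sonority 1-4: well-formed.
(e) sonority 1-1: ill-formed.
(f) sonority 4-5: well-formed.
(g) sonority 3-5-6: well-formed.

e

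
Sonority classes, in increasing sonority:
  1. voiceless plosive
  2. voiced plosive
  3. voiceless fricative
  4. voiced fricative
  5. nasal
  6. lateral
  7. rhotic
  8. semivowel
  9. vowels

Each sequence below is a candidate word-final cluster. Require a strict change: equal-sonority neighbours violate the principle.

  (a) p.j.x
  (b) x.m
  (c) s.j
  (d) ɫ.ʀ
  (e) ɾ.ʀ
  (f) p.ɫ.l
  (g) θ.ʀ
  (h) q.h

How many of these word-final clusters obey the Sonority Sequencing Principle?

(a) p.j.x: profile 1-8-3 — violates.
(b) x.m: profile 3-5 — violates.
(c) s.j: profile 3-8 — violates.
(d) ɫ.ʀ: profile 6-7 — violates.
(e) ɾ.ʀ: profile 7-7 — violates.
(f) p.ɫ.l: profile 1-6-6 — violates.
(g) θ.ʀ: profile 3-7 — violates.
(h) q.h: profile 1-3 — violates.

0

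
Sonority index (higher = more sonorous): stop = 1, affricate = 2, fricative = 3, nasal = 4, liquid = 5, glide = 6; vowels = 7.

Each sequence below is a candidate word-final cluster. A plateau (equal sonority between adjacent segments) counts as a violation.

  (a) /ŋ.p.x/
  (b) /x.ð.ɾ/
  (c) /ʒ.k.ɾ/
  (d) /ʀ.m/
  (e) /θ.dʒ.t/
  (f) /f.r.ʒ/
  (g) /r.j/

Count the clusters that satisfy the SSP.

2

(a) 4-1-3 → violates
(b) 3-3-5 → violates
(c) 3-1-5 → violates
(d) 5-4 → obeys
(e) 3-2-1 → obeys
(f) 3-5-3 → violates
(g) 5-6 → violates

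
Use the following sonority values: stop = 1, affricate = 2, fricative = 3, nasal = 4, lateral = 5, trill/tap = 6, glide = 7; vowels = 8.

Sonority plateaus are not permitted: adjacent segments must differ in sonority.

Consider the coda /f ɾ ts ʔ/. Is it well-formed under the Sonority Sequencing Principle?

no

/f/ is a fricative (sonority 3).
/ɾ/ is a trill/tap (sonority 6).
/ts/ is an affricate (sonority 2).
/ʔ/ is a stop (sonority 1).
The profile is 3-6-2-1. Between /f/ (3) and /ɾ/ (6) sonority does not fall, so the cluster violates the SSP.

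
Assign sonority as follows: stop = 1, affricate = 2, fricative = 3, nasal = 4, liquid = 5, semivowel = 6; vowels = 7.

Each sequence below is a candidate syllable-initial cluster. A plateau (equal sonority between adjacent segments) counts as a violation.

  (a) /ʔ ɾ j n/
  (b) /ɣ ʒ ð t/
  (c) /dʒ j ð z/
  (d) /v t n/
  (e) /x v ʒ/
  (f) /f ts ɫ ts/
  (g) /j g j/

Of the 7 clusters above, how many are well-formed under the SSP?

(a) /ʔ ɾ j n/: profile 1-5-6-4 — violates.
(b) /ɣ ʒ ð t/: profile 3-3-3-1 — violates.
(c) /dʒ j ð z/: profile 2-6-3-3 — violates.
(d) /v t n/: profile 3-1-4 — violates.
(e) /x v ʒ/: profile 3-3-3 — violates.
(f) /f ts ɫ ts/: profile 3-2-5-2 — violates.
(g) /j g j/: profile 6-1-6 — violates.

0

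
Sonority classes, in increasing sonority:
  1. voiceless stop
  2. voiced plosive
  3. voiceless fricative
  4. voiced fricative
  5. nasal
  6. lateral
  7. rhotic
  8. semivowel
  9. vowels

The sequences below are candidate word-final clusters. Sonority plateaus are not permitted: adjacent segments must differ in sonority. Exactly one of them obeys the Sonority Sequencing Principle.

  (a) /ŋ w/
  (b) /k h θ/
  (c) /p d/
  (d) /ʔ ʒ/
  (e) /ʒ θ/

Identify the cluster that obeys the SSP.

(a) /ŋ w/: profile 5-8 — violates.
(b) /k h θ/: profile 1-3-3 — violates.
(c) /p d/: profile 1-2 — violates.
(d) /ʔ ʒ/: profile 1-4 — violates.
(e) /ʒ θ/: profile 4-3 — obeys.

e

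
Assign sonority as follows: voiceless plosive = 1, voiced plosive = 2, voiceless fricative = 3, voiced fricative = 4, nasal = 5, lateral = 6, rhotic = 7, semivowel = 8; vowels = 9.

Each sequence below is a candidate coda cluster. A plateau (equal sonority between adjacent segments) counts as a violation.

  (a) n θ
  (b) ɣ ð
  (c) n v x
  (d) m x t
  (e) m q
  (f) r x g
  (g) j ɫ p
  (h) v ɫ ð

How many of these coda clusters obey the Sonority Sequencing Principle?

(a) sonority 5-3: well-formed.
(b) sonority 4-4: ill-formed.
(c) sonority 5-4-3: well-formed.
(d) sonority 5-3-1: well-formed.
(e) sonority 5-1: well-formed.
(f) sonority 7-3-2: well-formed.
(g) sonority 8-6-1: well-formed.
(h) sonority 4-6-4: ill-formed.

6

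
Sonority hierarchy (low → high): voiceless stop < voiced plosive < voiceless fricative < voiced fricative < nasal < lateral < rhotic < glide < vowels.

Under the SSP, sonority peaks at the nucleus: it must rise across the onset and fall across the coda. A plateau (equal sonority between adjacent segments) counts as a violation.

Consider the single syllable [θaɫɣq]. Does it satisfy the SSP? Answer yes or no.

yes

Onset: /θ/ is a voiceless fricative (sonority 3); then the nucleus /a/ (sonority 9).
Onset profile 3-9 — rises to the nucleus.
Coda: /ɫ/ is a lateral (sonority 6), /ɣ/ is a voiced fricative (sonority 4), /q/ is a voiceless stop (sonority 1).
Coda profile 9-6-4-1 — falls from the nucleus.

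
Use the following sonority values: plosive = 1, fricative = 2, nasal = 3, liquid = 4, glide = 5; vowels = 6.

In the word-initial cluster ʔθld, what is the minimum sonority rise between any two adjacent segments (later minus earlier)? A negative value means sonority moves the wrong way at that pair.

-3

/ʔ/ — plosive, sonority 1.
/θ/ — fricative, sonority 2.
/l/ — liquid, sonority 4.
/d/ — plosive, sonority 1.
/ʔ/→/θ/: change +1.
/θ/→/l/: change +2.
/l/→/d/: change -3.
Minimum = -3.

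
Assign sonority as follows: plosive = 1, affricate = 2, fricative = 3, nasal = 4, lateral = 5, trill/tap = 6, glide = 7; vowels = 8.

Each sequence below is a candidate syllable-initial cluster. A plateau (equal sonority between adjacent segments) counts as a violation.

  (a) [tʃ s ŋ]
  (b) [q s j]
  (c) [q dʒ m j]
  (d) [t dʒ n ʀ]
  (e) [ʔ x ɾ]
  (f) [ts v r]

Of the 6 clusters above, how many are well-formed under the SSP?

6

(a) sonority 2-3-4: well-formed.
(b) sonority 1-3-7: well-formed.
(c) sonority 1-2-4-7: well-formed.
(d) sonority 1-2-4-6: well-formed.
(e) sonority 1-3-6: well-formed.
(f) sonority 2-3-6: well-formed.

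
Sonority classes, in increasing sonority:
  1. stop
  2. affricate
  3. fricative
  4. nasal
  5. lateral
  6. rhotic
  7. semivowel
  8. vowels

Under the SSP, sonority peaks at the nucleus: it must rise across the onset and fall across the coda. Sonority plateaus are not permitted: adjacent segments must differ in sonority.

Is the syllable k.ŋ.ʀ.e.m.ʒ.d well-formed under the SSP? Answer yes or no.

Onset: /k/ is a stop (sonority 1), /ŋ/ is a nasal (sonority 4), /ʀ/ is a rhotic (sonority 6); then the nucleus /e/ (sonority 8).
Onset profile 1-4-6-8 — rises to the nucleus.
Coda: /m/ is a nasal (sonority 4), /ʒ/ is a fricative (sonority 3), /d/ is a stop (sonority 1).
Coda profile 8-4-3-1 — falls from the nucleus.

yes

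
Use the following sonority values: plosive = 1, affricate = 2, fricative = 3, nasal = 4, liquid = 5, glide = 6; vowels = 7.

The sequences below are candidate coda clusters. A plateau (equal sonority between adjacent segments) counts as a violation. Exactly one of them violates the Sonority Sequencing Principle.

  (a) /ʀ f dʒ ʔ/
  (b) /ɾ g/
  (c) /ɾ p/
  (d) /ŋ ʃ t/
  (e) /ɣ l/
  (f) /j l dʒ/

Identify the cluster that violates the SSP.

(a) sonority 5-3-2-1: well-formed.
(b) sonority 5-1: well-formed.
(c) sonority 5-1: well-formed.
(d) sonority 4-3-1: well-formed.
(e) sonority 3-5: ill-formed.
(f) sonority 6-5-2: well-formed.

e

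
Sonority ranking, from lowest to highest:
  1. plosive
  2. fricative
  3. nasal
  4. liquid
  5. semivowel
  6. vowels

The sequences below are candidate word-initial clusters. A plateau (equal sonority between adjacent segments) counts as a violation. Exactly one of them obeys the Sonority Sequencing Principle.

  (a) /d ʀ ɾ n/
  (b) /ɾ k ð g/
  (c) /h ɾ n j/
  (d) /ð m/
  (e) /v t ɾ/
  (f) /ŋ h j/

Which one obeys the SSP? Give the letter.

d

(a) sonority 1-4-4-3: ill-formed.
(b) sonority 4-1-2-1: ill-formed.
(c) sonority 2-4-3-5: ill-formed.
(d) sonority 2-3: well-formed.
(e) sonority 2-1-4: ill-formed.
(f) sonority 3-2-5: ill-formed.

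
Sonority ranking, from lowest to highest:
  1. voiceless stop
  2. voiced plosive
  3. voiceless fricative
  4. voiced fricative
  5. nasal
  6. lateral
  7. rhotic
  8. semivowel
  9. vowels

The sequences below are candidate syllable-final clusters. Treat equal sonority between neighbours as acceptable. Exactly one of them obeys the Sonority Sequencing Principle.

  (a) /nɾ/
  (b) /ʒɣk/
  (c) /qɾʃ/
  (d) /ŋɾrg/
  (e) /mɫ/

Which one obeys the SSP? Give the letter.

(a) sonority 5-7: ill-formed.
(b) sonority 4-4-1: well-formed.
(c) sonority 1-7-3: ill-formed.
(d) sonority 5-7-7-2: ill-formed.
(e) sonority 5-6: ill-formed.

b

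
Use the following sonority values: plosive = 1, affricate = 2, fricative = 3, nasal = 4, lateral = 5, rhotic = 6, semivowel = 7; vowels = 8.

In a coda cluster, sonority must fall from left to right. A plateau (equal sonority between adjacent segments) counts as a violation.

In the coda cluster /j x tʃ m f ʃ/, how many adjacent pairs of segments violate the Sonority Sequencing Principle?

2

/j/ — semivowel, sonority 7.
/x/ — fricative, sonority 3.
/tʃ/ — affricate, sonority 2.
/m/ — nasal, sonority 4.
/f/ — fricative, sonority 3.
/ʃ/ — fricative, sonority 3.
/j/→/x/: 7→3 (falls) — ok.
/x/→/tʃ/: 3→2 (falls) — ok.
/tʃ/→/m/: 2→4 (does not fall) — violation.
/m/→/f/: 4→3 (falls) — ok.
/f/→/ʃ/: 3→3 (plateau) — violation.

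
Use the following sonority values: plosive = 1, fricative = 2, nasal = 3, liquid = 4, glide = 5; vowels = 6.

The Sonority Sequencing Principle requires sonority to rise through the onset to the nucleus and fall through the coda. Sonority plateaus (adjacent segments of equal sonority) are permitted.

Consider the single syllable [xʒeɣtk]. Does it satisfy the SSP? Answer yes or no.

yes

Onset: /x/ is a fricative (sonority 2), /ʒ/ is a fricative (sonority 2); then the nucleus /e/ (sonority 6).
Onset profile 2-2-6 — rises to the nucleus.
Coda: /ɣ/ is a fricative (sonority 2), /t/ is a plosive (sonority 1), /k/ is a plosive (sonority 1).
Coda profile 6-2-1-1 — falls from the nucleus.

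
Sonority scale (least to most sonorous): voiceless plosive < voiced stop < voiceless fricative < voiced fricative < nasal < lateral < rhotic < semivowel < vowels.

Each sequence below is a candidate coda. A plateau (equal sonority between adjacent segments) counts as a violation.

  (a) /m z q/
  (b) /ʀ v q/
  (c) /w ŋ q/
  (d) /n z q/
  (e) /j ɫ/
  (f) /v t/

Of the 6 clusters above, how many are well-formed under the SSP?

(a) sonority 5-4-1: well-formed.
(b) sonority 7-4-1: well-formed.
(c) sonority 8-5-1: well-formed.
(d) sonority 5-4-1: well-formed.
(e) sonority 8-6: well-formed.
(f) sonority 4-1: well-formed.

6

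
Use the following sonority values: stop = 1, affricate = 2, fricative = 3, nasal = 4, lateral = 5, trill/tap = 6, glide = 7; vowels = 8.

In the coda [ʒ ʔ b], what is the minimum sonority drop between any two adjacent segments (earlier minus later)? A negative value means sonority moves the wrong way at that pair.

0

/ʒ/ is a fricative (sonority 3).
/ʔ/ is a stop (sonority 1).
/b/ is a stop (sonority 1).
/ʒ/→/ʔ/: change +2.
/ʔ/→/b/: change +0.
Minimum = 0.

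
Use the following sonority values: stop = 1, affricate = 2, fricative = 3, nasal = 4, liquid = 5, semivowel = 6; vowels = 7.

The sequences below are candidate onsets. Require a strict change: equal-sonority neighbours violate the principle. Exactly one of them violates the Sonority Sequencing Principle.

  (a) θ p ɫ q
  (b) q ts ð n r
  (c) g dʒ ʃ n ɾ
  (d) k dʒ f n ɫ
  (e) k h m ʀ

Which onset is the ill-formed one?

a

(a) θ p ɫ q: profile 3-1-5-1 — violates.
(b) q ts ð n r: profile 1-2-3-4-5 — obeys.
(c) g dʒ ʃ n ɾ: profile 1-2-3-4-5 — obeys.
(d) k dʒ f n ɫ: profile 1-2-3-4-5 — obeys.
(e) k h m ʀ: profile 1-3-4-5 — obeys.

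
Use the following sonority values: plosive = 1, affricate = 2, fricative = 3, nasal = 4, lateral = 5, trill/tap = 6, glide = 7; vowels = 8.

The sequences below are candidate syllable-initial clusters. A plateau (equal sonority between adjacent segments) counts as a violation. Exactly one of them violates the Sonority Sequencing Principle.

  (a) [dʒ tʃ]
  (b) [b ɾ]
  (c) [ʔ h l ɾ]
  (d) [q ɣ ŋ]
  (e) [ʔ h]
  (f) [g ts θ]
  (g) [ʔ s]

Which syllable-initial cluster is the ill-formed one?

(a) [dʒ tʃ]: profile 2-2 — violates.
(b) [b ɾ]: profile 1-6 — obeys.
(c) [ʔ h l ɾ]: profile 1-3-5-6 — obeys.
(d) [q ɣ ŋ]: profile 1-3-4 — obeys.
(e) [ʔ h]: profile 1-3 — obeys.
(f) [g ts θ]: profile 1-2-3 — obeys.
(g) [ʔ s]: profile 1-3 — obeys.

a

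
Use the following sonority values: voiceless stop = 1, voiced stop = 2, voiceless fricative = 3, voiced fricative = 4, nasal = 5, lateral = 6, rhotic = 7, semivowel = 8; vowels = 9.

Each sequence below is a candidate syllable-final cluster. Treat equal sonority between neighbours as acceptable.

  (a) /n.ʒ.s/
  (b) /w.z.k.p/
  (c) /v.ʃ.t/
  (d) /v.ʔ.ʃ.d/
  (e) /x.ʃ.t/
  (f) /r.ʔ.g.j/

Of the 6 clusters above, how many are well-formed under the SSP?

(a) sonority 5-4-3: well-formed.
(b) sonority 8-4-1-1: well-formed.
(c) sonority 4-3-1: well-formed.
(d) sonority 4-1-3-2: ill-formed.
(e) sonority 3-3-1: well-formed.
(f) sonority 7-1-2-8: ill-formed.

4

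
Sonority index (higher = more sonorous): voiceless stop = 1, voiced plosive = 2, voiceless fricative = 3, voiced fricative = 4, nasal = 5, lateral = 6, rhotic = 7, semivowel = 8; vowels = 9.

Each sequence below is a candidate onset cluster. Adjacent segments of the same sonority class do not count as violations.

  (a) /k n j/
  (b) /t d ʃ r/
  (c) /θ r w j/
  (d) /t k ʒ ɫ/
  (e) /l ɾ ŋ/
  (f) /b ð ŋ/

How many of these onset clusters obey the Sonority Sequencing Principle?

(a) sonority 1-5-8: well-formed.
(b) sonority 1-2-3-7: well-formed.
(c) sonority 3-7-8-8: well-formed.
(d) sonority 1-1-4-6: well-formed.
(e) sonority 6-7-5: ill-formed.
(f) sonority 2-4-5: well-formed.

5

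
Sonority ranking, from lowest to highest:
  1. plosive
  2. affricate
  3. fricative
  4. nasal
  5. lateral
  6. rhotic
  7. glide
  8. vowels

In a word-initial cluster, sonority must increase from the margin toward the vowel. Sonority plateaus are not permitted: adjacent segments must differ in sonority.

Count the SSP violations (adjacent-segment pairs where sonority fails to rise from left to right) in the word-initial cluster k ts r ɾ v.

/k/ is a plosive (sonority 1).
/ts/ is an affricate (sonority 2).
/r/ is a rhotic (sonority 6).
/ɾ/ is a rhotic (sonority 6).
/v/ is a fricative (sonority 3).
/k/→/ts/: 1→2 (rises) — ok.
/ts/→/r/: 2→6 (rises) — ok.
/r/→/ɾ/: 6→6 (plateau) — violation.
/ɾ/→/v/: 6→3 (does not rise) — violation.

2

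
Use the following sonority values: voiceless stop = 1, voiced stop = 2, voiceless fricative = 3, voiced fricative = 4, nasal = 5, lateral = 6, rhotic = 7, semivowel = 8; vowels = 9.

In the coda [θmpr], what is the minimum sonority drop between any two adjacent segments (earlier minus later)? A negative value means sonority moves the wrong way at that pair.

-6

/θ/ — voiceless fricative, sonority 3.
/m/ — nasal, sonority 5.
/p/ — voiceless stop, sonority 1.
/r/ — rhotic, sonority 7.
/θ/→/m/: change -2.
/m/→/p/: change +4.
/p/→/r/: change -6.
Minimum = -6.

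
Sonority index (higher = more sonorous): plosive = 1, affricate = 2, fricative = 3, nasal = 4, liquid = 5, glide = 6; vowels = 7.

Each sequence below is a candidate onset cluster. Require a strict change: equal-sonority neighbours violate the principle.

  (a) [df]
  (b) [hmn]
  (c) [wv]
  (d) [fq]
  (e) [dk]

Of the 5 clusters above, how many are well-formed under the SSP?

1

(a) sonority 1-3: well-formed.
(b) sonority 3-4-4: ill-formed.
(c) sonority 6-3: ill-formed.
(d) sonority 3-1: ill-formed.
(e) sonority 1-1: ill-formed.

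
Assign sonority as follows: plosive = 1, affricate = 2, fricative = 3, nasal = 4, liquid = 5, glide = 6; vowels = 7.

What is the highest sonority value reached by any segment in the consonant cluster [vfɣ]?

/v/: fricative = 3.
/f/: fricative = 3.
/ɣ/: fricative = 3.
The maximum is 3.

3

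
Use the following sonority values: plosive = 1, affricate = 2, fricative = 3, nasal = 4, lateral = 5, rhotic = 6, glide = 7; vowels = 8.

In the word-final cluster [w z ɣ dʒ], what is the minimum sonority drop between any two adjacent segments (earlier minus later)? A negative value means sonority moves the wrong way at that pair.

/w/: glide = 7.
/z/: fricative = 3.
/ɣ/: fricative = 3.
/dʒ/: affricate = 2.
/w/→/z/: change +4.
/z/→/ɣ/: change +0.
/ɣ/→/dʒ/: change +1.
Minimum = 0.

0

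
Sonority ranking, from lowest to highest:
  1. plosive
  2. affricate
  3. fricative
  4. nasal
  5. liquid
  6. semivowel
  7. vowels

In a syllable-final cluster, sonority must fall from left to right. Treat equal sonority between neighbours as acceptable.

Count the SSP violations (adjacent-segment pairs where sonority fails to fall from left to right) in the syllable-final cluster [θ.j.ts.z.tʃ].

/θ/ is a fricative (sonority 3).
/j/ is a semivowel (sonority 6).
/ts/ is an affricate (sonority 2).
/z/ is a fricative (sonority 3).
/tʃ/ is an affricate (sonority 2).
/θ/→/j/: 3→6 (does not fall) — violation.
/j/→/ts/: 6→2 (falls) — ok.
/ts/→/z/: 2→3 (does not fall) — violation.
/z/→/tʃ/: 3→2 (falls) — ok.

2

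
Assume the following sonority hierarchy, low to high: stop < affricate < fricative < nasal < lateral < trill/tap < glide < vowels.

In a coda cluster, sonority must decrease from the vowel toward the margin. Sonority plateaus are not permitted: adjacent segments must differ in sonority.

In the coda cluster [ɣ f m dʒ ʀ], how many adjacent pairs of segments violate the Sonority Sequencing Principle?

/ɣ/ is a fricative (sonority 3).
/f/ is a fricative (sonority 3).
/m/ is a nasal (sonority 4).
/dʒ/ is an affricate (sonority 2).
/ʀ/ is a trill/tap (sonority 6).
/ɣ/→/f/: 3→3 (plateau) — violation.
/f/→/m/: 3→4 (does not fall) — violation.
/m/→/dʒ/: 4→2 (falls) — ok.
/dʒ/→/ʀ/: 2→6 (does not fall) — violation.

3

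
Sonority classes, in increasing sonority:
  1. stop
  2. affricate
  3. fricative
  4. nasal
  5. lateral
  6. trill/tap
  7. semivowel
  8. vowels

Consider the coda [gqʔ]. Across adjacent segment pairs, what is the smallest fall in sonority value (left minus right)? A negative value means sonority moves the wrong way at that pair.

/g/ is a stop (sonority 1).
/q/ is a stop (sonority 1).
/ʔ/ is a stop (sonority 1).
/g/→/q/: change +0.
/q/→/ʔ/: change +0.
Minimum = 0.

0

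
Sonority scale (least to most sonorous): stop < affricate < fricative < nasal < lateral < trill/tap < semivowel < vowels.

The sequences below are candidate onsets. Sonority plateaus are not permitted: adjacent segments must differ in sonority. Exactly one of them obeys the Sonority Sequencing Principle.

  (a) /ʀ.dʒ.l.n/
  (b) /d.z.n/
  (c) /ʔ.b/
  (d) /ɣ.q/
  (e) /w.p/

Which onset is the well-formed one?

(a) 6-2-5-4 → violates
(b) 1-3-4 → obeys
(c) 1-1 → violates
(d) 3-1 → violates
(e) 7-1 → violates

b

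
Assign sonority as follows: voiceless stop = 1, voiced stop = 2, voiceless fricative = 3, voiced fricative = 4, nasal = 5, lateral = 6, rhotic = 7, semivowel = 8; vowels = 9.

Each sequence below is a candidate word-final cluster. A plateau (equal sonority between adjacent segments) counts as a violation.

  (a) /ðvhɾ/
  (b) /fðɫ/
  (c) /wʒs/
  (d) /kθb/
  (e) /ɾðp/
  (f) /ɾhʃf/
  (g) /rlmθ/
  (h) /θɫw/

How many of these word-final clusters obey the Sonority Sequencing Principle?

3

(a) 4-4-3-7 → violates
(b) 3-4-6 → violates
(c) 8-4-3 → obeys
(d) 1-3-2 → violates
(e) 7-4-1 → obeys
(f) 7-3-3-3 → violates
(g) 7-6-5-3 → obeys
(h) 3-6-8 → violates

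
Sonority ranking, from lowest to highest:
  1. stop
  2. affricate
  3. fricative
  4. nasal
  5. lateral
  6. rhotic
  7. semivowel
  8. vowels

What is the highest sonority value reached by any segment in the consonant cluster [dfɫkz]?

/d/ — stop, sonority 1.
/f/ — fricative, sonority 3.
/ɫ/ — lateral, sonority 5.
/k/ — stop, sonority 1.
/z/ — fricative, sonority 3.
The maximum is 5.

5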